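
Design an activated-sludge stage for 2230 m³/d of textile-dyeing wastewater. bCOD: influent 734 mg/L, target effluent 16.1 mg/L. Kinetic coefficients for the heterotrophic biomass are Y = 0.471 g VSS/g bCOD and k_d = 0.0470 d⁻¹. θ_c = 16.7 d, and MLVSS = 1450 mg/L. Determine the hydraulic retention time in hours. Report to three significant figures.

τ ≈ 52.4 h

Rearranging the biomass balance for a CMAS with decay, V = Y·Q·ΔS·θ_c / [X·(1+k_d θ_c)] = 0.471 × 2230 × (734 − 16.1) × 16.7 / [1450 × (1 + 0.0470 × 16.7)] = 1.26×10^7 / 2588 = 4865 m³.
τ = V/Q = 4865/2230 = 2.182 d, or 52.36 h.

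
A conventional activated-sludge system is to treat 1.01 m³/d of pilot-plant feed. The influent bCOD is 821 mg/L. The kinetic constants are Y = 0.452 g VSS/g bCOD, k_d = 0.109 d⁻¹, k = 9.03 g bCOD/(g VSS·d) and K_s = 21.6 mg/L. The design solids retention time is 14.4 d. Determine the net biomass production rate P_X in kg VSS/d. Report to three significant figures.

P_X ≈ 0.146 kg VSS/d

Effluent substrate depends only on kinetics and SRT: S = K_s(1 + k_d θ_c) / [θ_c(Yk − k_d) − 1] = 21.6 × (1 + 0.109 × 14.4) / [14.4 × (0.452 × 9.03 − 0.109) − 1] = 55.50 / 56.20 = 0.9875 mg/L.
Observed yield with endogenous decay: Y_obs = Y / (1 + k_d·θ_c) = 0.452 / (1 + 0.109 × 14.4) = 0.452 / 2.570 = 0.1759 g VSS/g bCOD.
Mass of bCOD removed per day: Q(S₀ − S) = 1.01 × 820.0 g/m³ = 0.8282 kg/d.
P_X = Y_obs · Q(S₀ − S) = 0.1759 × 0.8282 = 0.1457 kg VSS/d.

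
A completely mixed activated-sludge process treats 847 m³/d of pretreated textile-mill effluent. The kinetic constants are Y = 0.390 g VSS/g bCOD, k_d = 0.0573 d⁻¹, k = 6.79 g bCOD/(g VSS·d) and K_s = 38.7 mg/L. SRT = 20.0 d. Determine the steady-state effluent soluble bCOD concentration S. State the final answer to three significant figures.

For a completely mixed reactor with recycle the Lawrence–McCarty relation gives S = K_s·(1 + k_d·θ_c) / [θ_c·(Y·k − k_d) − 1] = 38.7 × (1 + 0.0573 × 20.0) / [20.0 × (0.390 × 6.79 − 0.0573) − 1] = 83.05 / 50.82 = 1.634 mg/L.

S ≈ 1.63 mg/L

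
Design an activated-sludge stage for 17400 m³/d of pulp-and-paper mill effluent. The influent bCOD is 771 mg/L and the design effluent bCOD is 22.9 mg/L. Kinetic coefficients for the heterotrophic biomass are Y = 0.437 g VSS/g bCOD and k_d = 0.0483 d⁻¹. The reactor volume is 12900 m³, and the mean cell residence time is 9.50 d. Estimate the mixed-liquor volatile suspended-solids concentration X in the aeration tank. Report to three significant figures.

From V·X·(1 + k_d·θ_c) = Y·Q·(S₀ − S)·θ_c: X = 0.437 × 17400 × (771 − 22.9) × 9.50 / [12900 × (1 + 0.0483 × 9.50)] = 2872 mg/L.

X ≈ 2870 mg/L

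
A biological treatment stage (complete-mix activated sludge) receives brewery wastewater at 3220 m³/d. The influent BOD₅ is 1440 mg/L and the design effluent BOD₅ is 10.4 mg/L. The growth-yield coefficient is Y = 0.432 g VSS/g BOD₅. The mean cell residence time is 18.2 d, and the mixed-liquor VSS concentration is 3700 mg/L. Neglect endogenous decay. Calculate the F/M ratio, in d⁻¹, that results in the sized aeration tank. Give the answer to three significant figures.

With k_d = 0 the design equation reduces to V = Y Q (S₀−S) θ_c / X = 0.432 × 3220 × (1440 − 10.4) × 18.2 / 3700 = 9782 m³.
Food-to-microorganism ratio F/M = Q S₀ / (V X) = 3220 × 1440 / (9782 × 3700) = 0.1281 d⁻¹.

F/M ≈ 0.128 d⁻¹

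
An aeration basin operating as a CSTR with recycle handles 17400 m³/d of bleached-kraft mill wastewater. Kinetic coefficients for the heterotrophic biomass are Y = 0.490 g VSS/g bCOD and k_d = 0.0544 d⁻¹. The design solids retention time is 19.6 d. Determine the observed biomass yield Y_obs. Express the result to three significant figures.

Correct the yield for decay: Y_obs = Y/(1 + k_d θ_c) = 0.490 / (1 + 0.0544 × 19.6) = 0.490 / 2.066 = 0.2371.

Y_obs ≈ 0.237 g VSS/g bCOD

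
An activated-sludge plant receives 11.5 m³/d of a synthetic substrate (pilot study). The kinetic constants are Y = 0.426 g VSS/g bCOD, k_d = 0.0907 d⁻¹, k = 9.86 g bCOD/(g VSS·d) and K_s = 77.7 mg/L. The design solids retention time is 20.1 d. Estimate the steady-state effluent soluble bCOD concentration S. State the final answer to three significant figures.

S ≈ 2.69 mg/L

Effluent substrate depends only on kinetics and SRT: S = K_s(1 + k_d θ_c) / [θ_c(Yk − k_d) − 1] = 77.7 × (1 + 0.0907 × 20.1) / [20.1 × (0.426 × 9.86 − 0.0907) − 1] = 219.4 / 81.60 = 2.688 mg/L.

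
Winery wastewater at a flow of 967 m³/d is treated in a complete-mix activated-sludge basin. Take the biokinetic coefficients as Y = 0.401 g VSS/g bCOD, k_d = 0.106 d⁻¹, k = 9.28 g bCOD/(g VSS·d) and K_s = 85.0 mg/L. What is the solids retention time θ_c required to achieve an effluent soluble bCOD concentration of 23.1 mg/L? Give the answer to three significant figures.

θ_c ≈ 1.45 d

At the target effluent, Y k S/(K_s+S) = 0.401×9.28×23.1/108.1 = 0.7952 d⁻¹.
θ_c = 1/(μ − k_d) = 1/(0.7952 − 0.106) = 1/0.6892 = 1.451 d.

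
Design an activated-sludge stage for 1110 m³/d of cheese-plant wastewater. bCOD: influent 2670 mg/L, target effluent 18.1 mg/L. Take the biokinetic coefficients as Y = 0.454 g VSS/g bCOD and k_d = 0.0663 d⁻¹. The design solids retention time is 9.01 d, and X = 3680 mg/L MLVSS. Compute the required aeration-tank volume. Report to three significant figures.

V ≈ 2050 m³

Steady-state biomass mass balance: V·X·(1 + k_d·θ_c) = Y·Q·(S₀ − S)·θ_c, so V = 0.454 × 1110 × (2670 − 18.1) × 9.01 / [3680 × (1 + 0.0663 × 9.01)] = 1.2×10^7 / 5878 = 2048 m³.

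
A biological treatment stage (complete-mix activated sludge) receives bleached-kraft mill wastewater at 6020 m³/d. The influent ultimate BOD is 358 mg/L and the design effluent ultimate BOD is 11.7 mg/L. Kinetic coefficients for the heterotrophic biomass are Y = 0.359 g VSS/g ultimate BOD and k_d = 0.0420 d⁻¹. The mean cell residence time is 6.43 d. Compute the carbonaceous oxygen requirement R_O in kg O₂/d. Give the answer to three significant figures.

The observed yield is Y_obs = Y/(1 + k_d·θ_c) = 0.359 / (1 + 0.0420 × 6.43) = 0.359 / 1.270 = 0.2827 g VSS per g ultimate BOD removed.
Mass of ultimate BOD removed per day: Q(S₀ − S) = 6020 × 346.3 g/m³ = 2085 kg/d.
Net sludge production P_X = 0.2827 × 2085 = 589.3 kg VSS/d.
R_O = Q·(S₀ − S) − 1.42·P_X = 2085 − 1.42 × 589.3 = 1248 kg O₂/d.

R_O ≈ 1250 kg O₂/d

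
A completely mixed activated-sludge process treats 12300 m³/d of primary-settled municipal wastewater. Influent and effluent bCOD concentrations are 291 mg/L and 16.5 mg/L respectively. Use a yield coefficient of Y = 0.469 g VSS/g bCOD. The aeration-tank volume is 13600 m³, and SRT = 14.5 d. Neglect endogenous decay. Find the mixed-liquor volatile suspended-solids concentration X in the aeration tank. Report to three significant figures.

X ≈ 1690 mg/L

From V·X = Y·Q·(S₀ − S)·θ_c (decay neglected): X = 0.469 × 12300 × (291 − 16.5) × 14.5 / 13600 = 1688 mg/L.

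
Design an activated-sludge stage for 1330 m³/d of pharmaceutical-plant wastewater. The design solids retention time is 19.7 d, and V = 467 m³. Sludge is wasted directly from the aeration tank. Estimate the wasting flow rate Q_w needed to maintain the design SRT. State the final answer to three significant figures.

Wasting from the aeration tank: Q_w = V / θ_c = 467.0 / 19.7 = 23.71 m³/d.

Q_w ≈ 23.7 m³/d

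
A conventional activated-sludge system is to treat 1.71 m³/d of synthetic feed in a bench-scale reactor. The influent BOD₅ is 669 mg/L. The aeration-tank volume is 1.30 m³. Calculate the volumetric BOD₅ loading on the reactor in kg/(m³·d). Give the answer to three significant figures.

L_v ≈ 0.880 kg BOD₅/(m³·d)

Applied BOD₅ load per unit volume = Q·S₀/V = (1.71 × 669/1000)/1.300 = 0.8800 kg BOD₅·m⁻³·d⁻¹.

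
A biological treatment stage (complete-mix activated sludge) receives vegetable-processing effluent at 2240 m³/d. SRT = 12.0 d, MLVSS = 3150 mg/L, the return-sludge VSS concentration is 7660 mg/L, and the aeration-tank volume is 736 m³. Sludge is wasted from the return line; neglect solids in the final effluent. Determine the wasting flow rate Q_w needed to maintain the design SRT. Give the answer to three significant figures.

Q_w = (V·X)/(θ_c X_r) = 736.0 × 3150 / (12.0 × 7660) = 25.22 m³/d.

Q_w ≈ 25.2 m³/d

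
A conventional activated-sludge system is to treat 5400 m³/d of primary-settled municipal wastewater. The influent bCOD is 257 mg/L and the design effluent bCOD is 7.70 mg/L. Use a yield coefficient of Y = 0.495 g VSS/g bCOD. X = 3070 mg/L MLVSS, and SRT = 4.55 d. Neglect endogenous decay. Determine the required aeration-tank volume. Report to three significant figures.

V ≈ 988 m³

With k_d = 0 the design equation reduces to V = Y Q (S₀−S) θ_c / X = 0.495 × 5400 × (257 − 7.70) × 4.55 / 3070 = 987.6 m³.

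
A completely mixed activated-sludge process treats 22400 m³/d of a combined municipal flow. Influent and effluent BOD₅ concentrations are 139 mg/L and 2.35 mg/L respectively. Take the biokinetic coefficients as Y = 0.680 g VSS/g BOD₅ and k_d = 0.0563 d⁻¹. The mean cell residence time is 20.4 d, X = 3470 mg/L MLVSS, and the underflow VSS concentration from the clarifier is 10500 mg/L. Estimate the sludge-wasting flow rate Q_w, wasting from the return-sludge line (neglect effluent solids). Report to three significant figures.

Q_w ≈ 92.3 m³/d

From the SRT design equation V = Y Q (S₀−S) θ_c / [X (1 + k_d θ_c)] = 0.680 × 22400 × (139 − 2.35) × 20.4 / [3470 × (1 + 0.0563 × 20.4)] = 4.25×10^7 / 7455 = 5695 m³.
Q_w = (V·X)/(θ_c X_r) = 5695 × 3470 / (20.4 × 10500) = 92.27 m³/d.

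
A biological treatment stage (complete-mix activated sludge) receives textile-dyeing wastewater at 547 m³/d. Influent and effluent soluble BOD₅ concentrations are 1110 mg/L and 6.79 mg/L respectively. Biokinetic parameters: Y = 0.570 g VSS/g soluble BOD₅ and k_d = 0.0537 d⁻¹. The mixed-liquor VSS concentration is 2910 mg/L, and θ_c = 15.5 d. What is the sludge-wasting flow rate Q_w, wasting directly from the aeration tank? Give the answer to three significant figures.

Rearranging the biomass balance for a CMAS with decay, V = Y·Q·ΔS·θ_c / [X·(1+k_d θ_c)] = 0.570 × 547 × (1110 − 6.79) × 15.5 / [2910 × (1 + 0.0537 × 15.5)] = 5.33×10^6 / 5332 = 999.9 m³.
Wasting from the aeration tank: Q_w = V / θ_c = 999.9 / 15.5 = 64.51 m³/d.

Q_w ≈ 64.5 m³/d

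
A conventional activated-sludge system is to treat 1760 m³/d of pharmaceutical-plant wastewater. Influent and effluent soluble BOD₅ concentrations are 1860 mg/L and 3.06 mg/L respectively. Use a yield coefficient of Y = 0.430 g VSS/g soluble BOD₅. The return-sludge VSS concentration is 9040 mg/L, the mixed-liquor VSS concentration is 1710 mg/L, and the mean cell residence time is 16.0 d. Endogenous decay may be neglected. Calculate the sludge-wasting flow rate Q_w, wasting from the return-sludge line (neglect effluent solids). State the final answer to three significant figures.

Q_w ≈ 155 m³/d

Biomass mass balance (decay neglected): V·X = Y·Q·(S₀ − S)·θ_c, so V = 0.430 × 1760 × (1860 − 3.06) × 16.0 / 1710 = 13149 m³.
Q_w = (V·X)/(θ_c X_r) = 13149 × 1710 / (16.0 × 9040) = 155.5 m³/d.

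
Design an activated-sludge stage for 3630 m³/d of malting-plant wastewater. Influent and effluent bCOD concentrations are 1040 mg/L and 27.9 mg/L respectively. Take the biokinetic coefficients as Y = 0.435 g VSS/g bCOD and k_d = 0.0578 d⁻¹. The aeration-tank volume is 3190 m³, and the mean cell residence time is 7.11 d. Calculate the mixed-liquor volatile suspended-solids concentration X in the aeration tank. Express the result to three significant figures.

X ≈ 2520 mg/L

From V·X·(1 + k_d·θ_c) = Y·Q·(S₀ − S)·θ_c: X = 0.435 × 3630 × (1040 − 27.9) × 7.11 / [3190 × (1 + 0.0578 × 7.11)] = 2525 mg/L.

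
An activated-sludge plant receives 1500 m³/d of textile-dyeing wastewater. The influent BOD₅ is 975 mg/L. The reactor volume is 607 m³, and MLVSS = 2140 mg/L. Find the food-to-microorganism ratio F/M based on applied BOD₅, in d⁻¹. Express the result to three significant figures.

F/M = applied load / biomass = Q·S₀/(V·X) = 1500 × 975 / (607.0 × 2140) = 1.126 d⁻¹.

F/M ≈ 1.13 d⁻¹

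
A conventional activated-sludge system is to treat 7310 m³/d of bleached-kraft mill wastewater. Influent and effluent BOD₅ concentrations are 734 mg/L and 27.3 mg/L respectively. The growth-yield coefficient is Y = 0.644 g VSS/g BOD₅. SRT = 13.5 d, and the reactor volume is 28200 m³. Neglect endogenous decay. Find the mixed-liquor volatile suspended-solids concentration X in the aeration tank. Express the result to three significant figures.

X ≈ 1590 mg/L

From V·X = Y·Q·(S₀ − S)·θ_c (decay neglected): X = 0.644 × 7310 × (734 − 27.3) × 13.5 / 28200 = 1593 mg/L.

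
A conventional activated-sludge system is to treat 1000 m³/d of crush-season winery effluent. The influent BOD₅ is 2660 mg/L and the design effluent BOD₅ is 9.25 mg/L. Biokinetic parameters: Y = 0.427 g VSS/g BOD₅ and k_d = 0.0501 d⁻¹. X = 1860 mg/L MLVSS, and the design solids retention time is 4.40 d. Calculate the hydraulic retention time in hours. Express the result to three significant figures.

τ ≈ 52.7 h

From the SRT design equation V = Y Q (S₀−S) θ_c / [X (1 + k_d θ_c)] = 0.427 × 1000 × (2660 − 9.25) × 4.40 / [1860 × (1 + 0.0501 × 4.40)] = 4.98×10^6 / 2270 = 2194 m³.
Hydraulic retention time τ = V/Q = 2194 / 1000 = 2.194 d = 52.65 h.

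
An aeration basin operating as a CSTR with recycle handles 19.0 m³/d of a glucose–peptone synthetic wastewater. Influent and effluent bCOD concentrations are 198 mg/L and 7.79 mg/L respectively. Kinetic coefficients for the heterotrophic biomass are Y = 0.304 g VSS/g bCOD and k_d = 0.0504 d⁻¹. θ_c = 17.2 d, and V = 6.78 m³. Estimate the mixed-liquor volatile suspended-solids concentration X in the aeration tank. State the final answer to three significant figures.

From V·X·(1 + k_d·θ_c) = Y·Q·(S₀ − S)·θ_c: X = 0.304 × 19.0 × (198 − 7.79) × 17.2 / [6.78 × (1 + 0.0504 × 17.2)] = 1493 mg/L.

X ≈ 1490 mg/L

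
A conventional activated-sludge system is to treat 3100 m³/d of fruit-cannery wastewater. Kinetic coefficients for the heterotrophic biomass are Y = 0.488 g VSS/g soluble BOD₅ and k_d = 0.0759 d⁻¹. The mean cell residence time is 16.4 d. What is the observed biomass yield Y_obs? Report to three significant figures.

Y_obs = Y / (1 + k_d θ_c) = 0.488 / (1 + 0.0759 × 16.4) = 0.488 / 2.245 = 0.2174.

Y_obs ≈ 0.217 g VSS/g soluble BOD₅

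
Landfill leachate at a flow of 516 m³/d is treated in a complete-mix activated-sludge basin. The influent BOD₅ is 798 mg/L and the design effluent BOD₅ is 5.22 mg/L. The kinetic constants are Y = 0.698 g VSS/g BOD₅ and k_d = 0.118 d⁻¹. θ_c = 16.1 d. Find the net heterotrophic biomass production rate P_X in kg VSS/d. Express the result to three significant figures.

The observed yield is Y_obs = Y/(1 + k_d·θ_c) = 0.698 / (1 + 0.118 × 16.1) = 0.698 / 2.900 = 0.2407 g VSS per g BOD₅ removed.
ΔS = 798 − 5.22 = 792.8 mg/L, so the substrate removal rate is 516 × 792.8/1000 = 409.1 kg BOD₅/d.
Net biomass production P_X = Y_obs × Q·(S₀ − S) = 0.2407 × 409.1 = 98.47 kg VSS/d.

P_X ≈ 98.5 kg VSS/d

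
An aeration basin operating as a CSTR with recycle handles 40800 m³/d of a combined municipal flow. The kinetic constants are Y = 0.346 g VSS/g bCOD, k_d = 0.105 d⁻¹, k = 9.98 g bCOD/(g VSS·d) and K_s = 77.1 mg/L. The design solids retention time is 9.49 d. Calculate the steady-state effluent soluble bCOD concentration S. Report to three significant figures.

For a completely mixed reactor with recycle the Lawrence–McCarty relation gives S = K_s·(1 + k_d·θ_c) / [θ_c·(Y·k − k_d) − 1] = 77.1 × (1 + 0.105 × 9.49) / [9.49 × (0.346 × 9.98 − 0.105) − 1] = 153.9 / 30.77 = 5.002 mg/L.

S ≈ 5.00 mg/L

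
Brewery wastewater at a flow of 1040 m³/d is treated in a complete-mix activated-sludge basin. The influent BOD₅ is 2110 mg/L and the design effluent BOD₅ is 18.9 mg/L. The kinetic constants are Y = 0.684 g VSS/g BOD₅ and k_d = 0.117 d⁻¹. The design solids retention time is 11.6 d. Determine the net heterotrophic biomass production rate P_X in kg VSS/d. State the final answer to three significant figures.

P_X ≈ 631 kg VSS/d

Y_obs = Y / (1 + k_d θ_c) = 0.684 / (1 + 0.117 × 11.6) = 0.684 / 2.357 = 0.2902.
ΔS = 2110 − 18.9 = 2091 mg/L, so the substrate removal rate is 1040 × 2091/1000 = 2175 kg BOD₅/d.
Net biomass production P_X = Y_obs × Q·(S₀ − S) = 0.2902 × 2175 = 631.1 kg VSS/d.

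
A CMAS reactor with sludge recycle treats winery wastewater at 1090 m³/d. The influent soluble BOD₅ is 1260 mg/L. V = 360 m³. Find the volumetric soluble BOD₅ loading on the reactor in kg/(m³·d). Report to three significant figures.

L_v ≈ 3.81 kg soluble BOD₅/(m³·d)

Applied soluble BOD₅ load per unit volume = Q·S₀/V = (1090 × 1260/1000)/360.0 = 3.815 kg soluble BOD₅·m⁻³·d⁻¹.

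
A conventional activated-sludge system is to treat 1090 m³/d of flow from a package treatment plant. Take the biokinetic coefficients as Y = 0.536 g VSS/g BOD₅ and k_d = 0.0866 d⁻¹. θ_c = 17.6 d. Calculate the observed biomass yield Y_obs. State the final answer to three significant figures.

Y_obs ≈ 0.212 g VSS/g BOD₅

The observed yield is Y_obs = Y/(1 + k_d·θ_c) = 0.536 / (1 + 0.0866 × 17.6) = 0.536 / 2.524 = 0.2123 g VSS per g BOD₅ removed.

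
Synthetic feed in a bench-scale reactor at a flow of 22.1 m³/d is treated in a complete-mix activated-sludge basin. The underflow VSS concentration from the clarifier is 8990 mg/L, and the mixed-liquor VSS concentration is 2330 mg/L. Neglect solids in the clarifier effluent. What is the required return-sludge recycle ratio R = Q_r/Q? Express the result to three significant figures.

R ≈ 0.350

Solids balance on the clarifier gives (1+R)X = R·X_r, so R = X/(X_r − X) = 2330 / (8990 − 2330) = 0.3498.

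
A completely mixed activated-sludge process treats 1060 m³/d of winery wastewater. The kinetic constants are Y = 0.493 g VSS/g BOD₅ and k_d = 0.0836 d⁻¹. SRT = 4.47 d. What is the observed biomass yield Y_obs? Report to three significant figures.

Observed yield with endogenous decay: Y_obs = Y / (1 + k_d·θ_c) = 0.493 / (1 + 0.0836 × 4.47) = 0.493 / 1.374 = 0.3589 g VSS/g BOD₅.

Y_obs ≈ 0.359 g VSS/g BOD₅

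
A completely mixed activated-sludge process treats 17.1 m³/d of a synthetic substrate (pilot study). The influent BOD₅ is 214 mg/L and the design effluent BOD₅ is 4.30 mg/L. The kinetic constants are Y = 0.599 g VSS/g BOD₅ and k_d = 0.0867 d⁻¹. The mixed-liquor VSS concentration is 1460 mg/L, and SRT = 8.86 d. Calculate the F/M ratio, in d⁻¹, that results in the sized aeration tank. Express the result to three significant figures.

From the SRT design equation V = Y Q (S₀−S) θ_c / [X (1 + k_d θ_c)] = 0.599 × 17.1 × (214 − 4.30) × 8.86 / [1460 × (1 + 0.0867 × 8.86)] = 1.9×10^4 / 2582 = 7.372 m³.
F/M = Q·S₀ / (V·X) = 17.1 × 214 / (7.372 × 1460) = 0.3400 g BOD₅·(g VSS·d)⁻¹.

F/M ≈ 0.340 d⁻¹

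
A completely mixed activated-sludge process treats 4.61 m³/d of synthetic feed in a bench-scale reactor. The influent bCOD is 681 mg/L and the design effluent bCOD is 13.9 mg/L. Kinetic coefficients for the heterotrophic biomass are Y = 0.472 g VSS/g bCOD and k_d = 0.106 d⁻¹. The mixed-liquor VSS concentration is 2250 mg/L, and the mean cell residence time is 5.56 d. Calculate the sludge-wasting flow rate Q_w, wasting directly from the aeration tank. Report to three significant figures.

From the SRT design equation V = Y Q (S₀−S) θ_c / [X (1 + k_d θ_c)] = 0.472 × 4.61 × (681 − 13.9) × 5.56 / [2250 × (1 + 0.106 × 5.56)] = 8.07×10^3 / 3576 = 2.257 m³.
Wasting from the aeration tank: Q_w = V / θ_c = 2.257 / 5.56 = 0.4059 m³/d.

Q_w ≈ 0.406 m³/d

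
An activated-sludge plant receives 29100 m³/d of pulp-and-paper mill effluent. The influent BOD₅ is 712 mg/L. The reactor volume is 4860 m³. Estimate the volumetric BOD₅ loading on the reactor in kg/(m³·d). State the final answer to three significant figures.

L_v ≈ 4.26 kg BOD₅/(m³·d)

Applied BOD₅ load per unit volume = Q·S₀/V = (29100 × 712/1000)/4860 = 4.263 kg BOD₅·m⁻³·d⁻¹.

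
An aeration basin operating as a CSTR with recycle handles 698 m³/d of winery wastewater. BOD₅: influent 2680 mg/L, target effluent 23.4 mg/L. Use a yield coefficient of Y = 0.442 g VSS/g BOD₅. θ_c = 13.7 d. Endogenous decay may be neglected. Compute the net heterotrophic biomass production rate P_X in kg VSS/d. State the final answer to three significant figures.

Since k_d ≈ 0, Y_obs = Y = 0.442 g VSS/g BOD₅.
ΔS = 2680 − 23.4 = 2657 mg/L, so the substrate removal rate is 698 × 2657/1000 = 1854 kg BOD₅/d.
So the net sludge growth is P_X = 0.4420 × 1854 = 819.6 kg VSS/d.

P_X ≈ 820 kg VSS/d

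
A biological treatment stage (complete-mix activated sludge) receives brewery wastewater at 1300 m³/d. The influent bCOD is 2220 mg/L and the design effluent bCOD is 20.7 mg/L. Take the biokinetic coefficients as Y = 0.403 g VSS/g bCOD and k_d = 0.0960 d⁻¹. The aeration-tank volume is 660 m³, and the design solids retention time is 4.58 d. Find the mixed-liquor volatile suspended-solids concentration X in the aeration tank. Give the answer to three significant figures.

X ≈ 5550 mg/L

From V·X·(1 + k_d·θ_c) = Y·Q·(S₀ − S)·θ_c: X = 0.403 × 1300 × (2220 − 20.7) × 4.58 / [660 × (1 + 0.0960 × 4.58)] = 5554 mg/L.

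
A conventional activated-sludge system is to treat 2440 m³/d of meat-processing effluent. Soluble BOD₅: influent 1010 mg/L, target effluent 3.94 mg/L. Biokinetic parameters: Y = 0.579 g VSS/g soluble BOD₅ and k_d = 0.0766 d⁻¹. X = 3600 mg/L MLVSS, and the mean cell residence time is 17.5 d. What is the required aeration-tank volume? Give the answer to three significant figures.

From the SRT design equation V = Y Q (S₀−S) θ_c / [X (1 + k_d θ_c)] = 0.579 × 2440 × (1010 − 3.94) × 17.5 / [3600 × (1 + 0.0766 × 17.5)] = 2.49×10^7 / 8426 = 2952 m³.

V ≈ 2950 m³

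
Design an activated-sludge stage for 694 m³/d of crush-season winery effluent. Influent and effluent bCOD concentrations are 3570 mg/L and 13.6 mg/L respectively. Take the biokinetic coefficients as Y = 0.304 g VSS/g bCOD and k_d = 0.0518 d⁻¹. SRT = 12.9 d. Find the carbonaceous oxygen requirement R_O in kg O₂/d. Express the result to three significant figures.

R_O ≈ 1830 kg O₂/d

Y_obs = Y / (1 + k_d θ_c) = 0.304 / (1 + 0.0518 × 12.9) = 0.304 / 1.668 = 0.1822.
Substrate removed = Q·(S₀ − S) = 694 m³/d × (3570 − 13.6) g/m³ = 2.47×10^6 g/d = 2468 kg/d.
Biomass synthesised: P_X = Y_obs × 2468 = 449.8 kg VSS/d.
R_O = Q·ΔS − 1.42 P_X = 2468 − 638.7 = 1829 kg O₂/d.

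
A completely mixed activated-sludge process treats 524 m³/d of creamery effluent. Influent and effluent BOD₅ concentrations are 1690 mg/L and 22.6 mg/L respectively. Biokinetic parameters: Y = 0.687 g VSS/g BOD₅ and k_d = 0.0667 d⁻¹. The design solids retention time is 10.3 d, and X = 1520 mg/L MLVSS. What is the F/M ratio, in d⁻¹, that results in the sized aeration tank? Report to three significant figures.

Steady-state biomass mass balance: V·X·(1 + k_d·θ_c) = Y·Q·(S₀ − S)·θ_c, so V = 0.687 × 524 × (1690 − 22.6) × 10.3 / [1520 × (1 + 0.0667 × 10.3)] = 6.18×10^6 / 2564 = 2411 m³.
F/M = Q·S₀ / (V·X) = 524 × 1690 / (2411 × 1520) = 0.2416 g BOD₅·(g VSS·d)⁻¹.

F/M ≈ 0.242 d⁻¹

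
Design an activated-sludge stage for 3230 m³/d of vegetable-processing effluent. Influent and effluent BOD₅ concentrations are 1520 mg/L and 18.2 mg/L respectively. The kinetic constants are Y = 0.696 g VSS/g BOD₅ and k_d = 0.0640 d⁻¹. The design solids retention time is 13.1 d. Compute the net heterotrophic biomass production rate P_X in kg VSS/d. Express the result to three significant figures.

Correct the yield for decay: Y_obs = Y/(1 + k_d θ_c) = 0.696 / (1 + 0.0640 × 13.1) = 0.696 / 1.838 = 0.3786.
Substrate removed = Q·(S₀ − S) = 3230 m³/d × (1520 − 18.2) g/m³ = 4.85×10^6 g/d = 4851 kg/d.
Biomass produced: P_X = Y_obs·Q·ΔS = 0.3786 × 4851 ≈ 1836 kg VSS/d.

P_X ≈ 1840 kg VSS/d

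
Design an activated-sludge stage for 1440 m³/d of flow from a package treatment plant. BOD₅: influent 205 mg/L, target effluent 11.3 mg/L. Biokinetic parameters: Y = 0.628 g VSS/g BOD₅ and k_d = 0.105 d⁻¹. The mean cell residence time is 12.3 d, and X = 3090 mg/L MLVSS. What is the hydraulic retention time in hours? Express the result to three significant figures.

τ ≈ 5.07 h

From the SRT design equation V = Y Q (S₀−S) θ_c / [X (1 + k_d θ_c)] = 0.628 × 1440 × (205 − 11.3) × 12.3 / [3090 × (1 + 0.105 × 12.3)] = 2.15×10^6 / 7081 = 304.3 m³.
τ = V/Q = 304.3/1440 = 0.2113 d, or 5.071 h.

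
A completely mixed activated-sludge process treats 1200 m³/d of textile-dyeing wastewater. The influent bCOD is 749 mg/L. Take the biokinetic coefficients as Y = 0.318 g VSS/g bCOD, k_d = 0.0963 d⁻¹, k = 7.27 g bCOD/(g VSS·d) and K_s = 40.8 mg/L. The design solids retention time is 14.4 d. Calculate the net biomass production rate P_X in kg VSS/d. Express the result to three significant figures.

From the Monod/SRT balance for a CMAS, S = K_s·(1+k_d θ_c)/[θ_c·(Y k − k_d) − 1] = 40.8 × (1 + 0.0963 × 14.4) / [14.4 × (0.318 × 7.27 − 0.0963) − 1] = 97.38 / 30.90 = 3.151 mg/L.
Y_obs = Y / (1 + k_d θ_c) = 0.318 / (1 + 0.0963 × 14.4) = 0.318 / 2.387 = 0.1332.
Q·(S₀ − S) = 1200 × (749 − 3.15) × 10⁻³ = 895.0 kg/d removed.
So the net sludge growth is P_X = 0.1332 × 895.0 = 119.2 kg VSS/d.

P_X ≈ 119 kg VSS/d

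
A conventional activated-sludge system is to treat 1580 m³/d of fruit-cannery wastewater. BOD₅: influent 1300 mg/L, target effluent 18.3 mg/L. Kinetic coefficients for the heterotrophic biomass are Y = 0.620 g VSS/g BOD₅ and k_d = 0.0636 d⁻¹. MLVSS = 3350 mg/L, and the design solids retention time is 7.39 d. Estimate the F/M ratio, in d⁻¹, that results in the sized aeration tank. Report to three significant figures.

Rearranging the biomass balance for a CMAS with decay, V = Y·Q·ΔS·θ_c / [X·(1+k_d θ_c)] = 0.620 × 1580 × (1300 − 18.3) × 7.39 / [3350 × (1 + 0.0636 × 7.39)] = 9.28×10^6 / 4925 = 1884 m³.
Food-to-microorganism ratio F/M = Q S₀ / (V X) = 1580 × 1300 / (1884 × 3350) = 0.3254 d⁻¹.

F/M ≈ 0.325 d⁻¹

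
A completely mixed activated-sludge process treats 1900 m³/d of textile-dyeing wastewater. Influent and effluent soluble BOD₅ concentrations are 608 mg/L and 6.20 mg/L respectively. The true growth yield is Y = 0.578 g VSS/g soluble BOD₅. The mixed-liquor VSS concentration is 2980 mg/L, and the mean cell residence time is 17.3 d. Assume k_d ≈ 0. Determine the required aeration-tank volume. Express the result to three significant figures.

V·X = Y·Q·ΔS·θ_c gives V = 0.578 × 1900 × (608 − 6.20) × 17.3 / 2980 = 3837 m³.

V ≈ 3840 m³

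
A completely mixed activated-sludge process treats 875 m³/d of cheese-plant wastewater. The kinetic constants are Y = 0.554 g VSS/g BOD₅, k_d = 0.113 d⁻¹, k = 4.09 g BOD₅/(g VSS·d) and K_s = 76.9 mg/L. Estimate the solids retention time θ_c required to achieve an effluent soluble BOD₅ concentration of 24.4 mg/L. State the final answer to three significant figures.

At the target effluent, Y k S/(K_s+S) = 0.554×4.09×24.4/101.3 = 0.5458 d⁻¹.
1/θ_c = 0.5458 − 0.113 = 0.4328 d⁻¹, so θ_c = 2.311 d.

θ_c ≈ 2.31 d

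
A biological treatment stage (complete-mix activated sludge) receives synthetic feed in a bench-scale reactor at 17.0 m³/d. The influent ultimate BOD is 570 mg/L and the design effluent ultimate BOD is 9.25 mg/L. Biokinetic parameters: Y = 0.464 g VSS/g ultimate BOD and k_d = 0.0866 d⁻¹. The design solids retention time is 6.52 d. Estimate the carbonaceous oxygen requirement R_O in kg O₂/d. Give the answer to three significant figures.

R_O ≈ 5.52 kg O₂/d

Correct the yield for decay: Y_obs = Y/(1 + k_d θ_c) = 0.464 / (1 + 0.0866 × 6.52) = 0.464 / 1.565 = 0.2966.
Mass of ultimate BOD removed per day: Q(S₀ − S) = 17.0 × 560.8 g/m³ = 9.533 kg/d.
P_X = Y_obs·Q·(S₀ − S) = 0.2966 × 9.533 = 2.827 kg VSS/d.
R_O = Q·(S₀ − S) − 1.42·P_X = 9.533 − 1.42 × 2.827 = 5.518 kg O₂/d.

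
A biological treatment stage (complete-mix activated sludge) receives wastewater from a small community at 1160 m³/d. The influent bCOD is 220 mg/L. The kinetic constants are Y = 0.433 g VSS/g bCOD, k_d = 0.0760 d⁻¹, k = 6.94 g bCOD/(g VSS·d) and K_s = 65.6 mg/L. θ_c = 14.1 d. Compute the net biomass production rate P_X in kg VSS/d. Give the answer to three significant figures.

Effluent substrate depends only on kinetics and SRT: S = K_s(1 + k_d θ_c) / [θ_c(Yk − k_d) − 1] = 65.6 × (1 + 0.0760 × 14.1) / [14.1 × (0.433 × 6.94 − 0.0760) − 1] = 135.9 / 40.30 = 3.372 mg/L.
Y_obs = Y / (1 + k_d θ_c) = 0.433 / (1 + 0.0760 × 14.1) = 0.433 / 2.072 = 0.2090.
Q·(S₀ − S) = 1160 × (220 − 3.37) × 10⁻³ = 251.3 kg/d removed.
P_X = Y_obs · Q(S₀ − S) = 0.2090 × 251.3 = 52.52 kg VSS/d.

P_X ≈ 52.5 kg VSS/d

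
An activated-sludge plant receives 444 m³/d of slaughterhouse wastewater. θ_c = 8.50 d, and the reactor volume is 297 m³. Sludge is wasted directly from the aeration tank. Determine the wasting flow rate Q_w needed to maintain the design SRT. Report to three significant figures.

For wasting at MLVSS concentration, Q_w = V/θ_c = 297.0/8.50 = 34.94 m³/d.

Q_w ≈ 34.9 m³/d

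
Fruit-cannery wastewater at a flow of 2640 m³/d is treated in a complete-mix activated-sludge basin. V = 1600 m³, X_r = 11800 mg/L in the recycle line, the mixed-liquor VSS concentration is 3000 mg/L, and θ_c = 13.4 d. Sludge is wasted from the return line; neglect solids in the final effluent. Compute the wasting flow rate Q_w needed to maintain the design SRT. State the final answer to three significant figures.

Q_w ≈ 30.4 m³/d

θ_c = V·X/(Q_w·X_r) when wasting from the recycle, so Q_w = V·X/(θ_c·X_r) = 1600 × 3000 / (13.4 × 11800) = 30.36 m³/d.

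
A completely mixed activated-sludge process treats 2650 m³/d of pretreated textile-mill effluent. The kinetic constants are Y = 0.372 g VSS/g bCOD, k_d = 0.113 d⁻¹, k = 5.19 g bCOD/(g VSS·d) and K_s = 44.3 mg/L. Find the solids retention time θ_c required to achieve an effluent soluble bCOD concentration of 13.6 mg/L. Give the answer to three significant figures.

At the target effluent, Y k S/(K_s+S) = 0.372×5.19×13.6/57.90 = 0.4535 d⁻¹.
θ_c = 1/(μ − k_d) = 1/(0.4535 − 0.113) = 1/0.3405 = 2.937 d.

θ_c ≈ 2.94 d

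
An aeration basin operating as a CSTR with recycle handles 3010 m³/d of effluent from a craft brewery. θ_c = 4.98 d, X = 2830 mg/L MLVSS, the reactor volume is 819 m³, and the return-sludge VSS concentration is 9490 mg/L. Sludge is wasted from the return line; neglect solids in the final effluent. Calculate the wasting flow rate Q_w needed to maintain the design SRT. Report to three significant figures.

Wasting from the return line (neglecting effluent solids): Q_w = V·X / (θ_c·X_r) = 819.0 × 2830 / (4.98 × 9490) = 49.04 m³/d.

Q_w ≈ 49.0 m³/d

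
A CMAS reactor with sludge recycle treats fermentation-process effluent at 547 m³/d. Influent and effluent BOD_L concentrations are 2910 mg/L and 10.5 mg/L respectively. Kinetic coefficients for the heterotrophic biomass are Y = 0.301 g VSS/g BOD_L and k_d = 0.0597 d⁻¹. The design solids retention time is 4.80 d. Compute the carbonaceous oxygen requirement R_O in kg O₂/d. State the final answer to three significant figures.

Correct the yield for decay: Y_obs = Y/(1 + k_d θ_c) = 0.301 / (1 + 0.0597 × 4.80) = 0.301 / 1.287 = 0.2340.
Q·(S₀ − S) = 547 × (2910 − 10.5) × 10⁻³ = 1586 kg/d removed.
Net sludge production P_X = 0.2340 × 1586 = 371.1 kg VSS/d.
Carbonaceous O₂ demand = substrate oxidised − cell-mass equivalent = 1586 − 1.42 × 371.1 = 1059 kg O₂/d.

R_O ≈ 1060 kg O₂/d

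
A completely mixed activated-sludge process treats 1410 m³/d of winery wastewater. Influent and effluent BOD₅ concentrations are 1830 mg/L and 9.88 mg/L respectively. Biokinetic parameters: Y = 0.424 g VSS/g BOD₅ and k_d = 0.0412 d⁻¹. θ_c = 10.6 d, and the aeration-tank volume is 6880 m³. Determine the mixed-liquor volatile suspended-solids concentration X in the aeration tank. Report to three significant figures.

X ≈ 1170 mg/L

From V·X·(1 + k_d·θ_c) = Y·Q·(S₀ − S)·θ_c: X = 0.424 × 1410 × (1830 − 9.88) × 10.6 / [6880 × (1 + 0.0412 × 10.6)] = 1167 mg/L.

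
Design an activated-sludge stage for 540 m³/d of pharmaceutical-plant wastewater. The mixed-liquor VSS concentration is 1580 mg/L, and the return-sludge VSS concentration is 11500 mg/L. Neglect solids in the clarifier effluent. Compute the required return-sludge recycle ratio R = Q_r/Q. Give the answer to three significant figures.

R = Q_r/Q = X/(X_r − X) = 1580 / (11500 − 1580) = 0.1593.

R ≈ 0.159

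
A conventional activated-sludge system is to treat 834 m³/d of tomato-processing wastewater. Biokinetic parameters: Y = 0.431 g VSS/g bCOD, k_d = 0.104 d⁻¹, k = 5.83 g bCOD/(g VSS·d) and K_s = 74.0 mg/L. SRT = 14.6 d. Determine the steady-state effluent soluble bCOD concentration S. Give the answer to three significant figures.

S ≈ 5.45 mg/L

Effluent substrate depends only on kinetics and SRT: S = K_s(1 + k_d θ_c) / [θ_c(Yk − k_d) − 1] = 74.0 × (1 + 0.104 × 14.6) / [14.6 × (0.431 × 5.83 − 0.104) − 1] = 186.4 / 34.17 = 5.454 mg/L.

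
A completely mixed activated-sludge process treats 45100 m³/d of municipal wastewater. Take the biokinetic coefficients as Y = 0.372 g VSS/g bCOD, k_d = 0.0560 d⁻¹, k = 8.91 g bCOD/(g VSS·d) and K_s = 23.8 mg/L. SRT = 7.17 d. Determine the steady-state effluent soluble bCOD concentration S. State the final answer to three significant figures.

For a completely mixed reactor with recycle the Lawrence–McCarty relation gives S = K_s·(1 + k_d·θ_c) / [θ_c·(Y·k − k_d) − 1] = 23.8 × (1 + 0.0560 × 7.17) / [7.17 × (0.372 × 8.91 − 0.0560) − 1] = 33.36 / 22.36 = 1.492 mg/L.

S ≈ 1.49 mg/L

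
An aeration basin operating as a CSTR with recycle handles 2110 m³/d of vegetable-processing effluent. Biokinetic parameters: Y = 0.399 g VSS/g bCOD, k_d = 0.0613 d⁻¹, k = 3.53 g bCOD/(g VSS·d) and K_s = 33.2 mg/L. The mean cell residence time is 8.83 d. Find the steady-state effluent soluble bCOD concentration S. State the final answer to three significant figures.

S ≈ 4.70 mg/L

Effluent substrate depends only on kinetics and SRT: S = K_s(1 + k_d θ_c) / [θ_c(Yk − k_d) − 1] = 33.2 × (1 + 0.0613 × 8.83) / [8.83 × (0.399 × 3.53 − 0.0613) − 1] = 51.17 / 10.90 = 4.696 mg/L.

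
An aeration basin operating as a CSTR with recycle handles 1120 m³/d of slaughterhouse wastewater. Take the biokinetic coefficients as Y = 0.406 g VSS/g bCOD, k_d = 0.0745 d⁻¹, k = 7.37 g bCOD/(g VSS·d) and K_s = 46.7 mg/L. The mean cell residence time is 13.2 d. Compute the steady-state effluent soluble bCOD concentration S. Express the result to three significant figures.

Effluent substrate depends only on kinetics and SRT: S = K_s(1 + k_d θ_c) / [θ_c(Yk − k_d) − 1] = 46.7 × (1 + 0.0745 × 13.2) / [13.2 × (0.406 × 7.37 − 0.0745) − 1] = 92.62 / 37.51 = 2.469 mg/L.

S ≈ 2.47 mg/L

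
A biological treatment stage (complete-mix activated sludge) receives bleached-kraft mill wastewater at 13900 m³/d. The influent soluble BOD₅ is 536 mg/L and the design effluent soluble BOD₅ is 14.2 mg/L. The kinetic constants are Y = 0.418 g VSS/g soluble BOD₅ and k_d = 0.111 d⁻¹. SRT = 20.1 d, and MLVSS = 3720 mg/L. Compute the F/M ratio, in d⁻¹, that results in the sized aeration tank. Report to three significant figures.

Steady-state biomass mass balance: V·X·(1 + k_d·θ_c) = Y·Q·(S₀ − S)·θ_c, so V = 0.418 × 13900 × (536 − 14.2) × 20.1 / [3720 × (1 + 0.111 × 20.1)] = 6.09×10^7 / 12020 = 5070 m³.
Food-to-microorganism ratio F/M = Q S₀ / (V X) = 13900 × 536 / (5070 × 3720) = 0.3950 d⁻¹.

F/M ≈ 0.395 d⁻¹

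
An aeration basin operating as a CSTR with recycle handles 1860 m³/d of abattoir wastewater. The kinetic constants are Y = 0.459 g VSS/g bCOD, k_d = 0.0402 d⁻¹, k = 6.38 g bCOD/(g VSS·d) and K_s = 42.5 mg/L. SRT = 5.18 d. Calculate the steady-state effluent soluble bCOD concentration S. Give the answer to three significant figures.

S ≈ 3.68 mg/L

Effluent substrate depends only on kinetics and SRT: S = K_s(1 + k_d θ_c) / [θ_c(Yk − k_d) − 1] = 42.5 × (1 + 0.0402 × 5.18) / [5.18 × (0.459 × 6.38 − 0.0402) − 1] = 51.35 / 13.96 = 3.678 mg/L.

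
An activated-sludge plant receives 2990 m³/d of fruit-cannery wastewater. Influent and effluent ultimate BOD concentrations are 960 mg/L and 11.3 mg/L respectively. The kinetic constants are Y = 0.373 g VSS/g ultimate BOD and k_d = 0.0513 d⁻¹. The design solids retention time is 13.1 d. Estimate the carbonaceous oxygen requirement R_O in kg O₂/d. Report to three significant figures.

Observed yield with endogenous decay: Y_obs = Y / (1 + k_d·θ_c) = 0.373 / (1 + 0.0513 × 13.1) = 0.373 / 1.672 = 0.2231 g VSS/g ultimate BOD.
Mass of ultimate BOD removed per day: Q(S₀ − S) = 2990 × 948.7 g/m³ = 2837 kg/d.
P_X = Y_obs·Q·(S₀ − S) = 0.2231 × 2837 = 632.8 kg VSS/d.
R_O = Q·ΔS − 1.42 P_X = 2837 − 898.6 = 1938 kg O₂/d.

R_O ≈ 1940 kg O₂/d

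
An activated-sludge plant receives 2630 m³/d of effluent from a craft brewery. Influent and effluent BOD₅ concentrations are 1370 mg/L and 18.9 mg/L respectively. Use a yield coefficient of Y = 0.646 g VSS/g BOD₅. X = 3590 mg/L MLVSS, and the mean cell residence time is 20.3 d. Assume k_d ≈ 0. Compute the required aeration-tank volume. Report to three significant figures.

V ≈ 13000 m³

V·X = Y·Q·ΔS·θ_c gives V = 0.646 × 2630 × (1370 − 18.9) × 20.3 / 3590 = 12980 m³.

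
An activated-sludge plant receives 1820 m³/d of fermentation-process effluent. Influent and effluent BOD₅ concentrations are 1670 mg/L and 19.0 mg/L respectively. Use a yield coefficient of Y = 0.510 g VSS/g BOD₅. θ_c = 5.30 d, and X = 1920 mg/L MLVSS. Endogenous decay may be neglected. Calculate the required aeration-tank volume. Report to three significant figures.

V ≈ 4230 m³

With k_d = 0 the design equation reduces to V = Y Q (S₀−S) θ_c / X = 0.510 × 1820 × (1670 − 19.0) × 5.30 / 1920 = 4230 m³.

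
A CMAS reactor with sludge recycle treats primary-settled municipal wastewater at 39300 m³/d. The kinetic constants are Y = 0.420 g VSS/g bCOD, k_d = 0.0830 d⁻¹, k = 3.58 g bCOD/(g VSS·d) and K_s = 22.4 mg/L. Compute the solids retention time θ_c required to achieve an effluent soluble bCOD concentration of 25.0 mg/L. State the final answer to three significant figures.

Specific growth rate at S = 25.0 mg/L: μ = YkS/(K_s+S) = 0.420·3.58·25.0/(22.4+25.0) = 0.7930 d⁻¹.
θ_c = 1/(μ − k_d) = 1/(0.7930 − 0.0830) = 1/0.7100 = 1.408 d.

θ_c ≈ 1.41 d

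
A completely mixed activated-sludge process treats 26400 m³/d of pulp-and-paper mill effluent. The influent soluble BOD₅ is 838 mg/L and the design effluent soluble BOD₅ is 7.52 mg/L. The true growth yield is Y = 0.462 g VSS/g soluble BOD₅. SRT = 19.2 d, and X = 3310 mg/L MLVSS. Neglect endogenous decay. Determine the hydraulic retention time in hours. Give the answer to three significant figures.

Biomass mass balance (decay neglected): V·X = Y·Q·(S₀ − S)·θ_c, so V = 0.462 × 26400 × (838 − 7.52) × 19.2 / 3310 = 58755 m³.
τ = V/Q = 58755/26400 = 2.226 d, or 53.41 h.

τ ≈ 53.4 h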